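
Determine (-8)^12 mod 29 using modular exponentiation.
Using repeated squaring. (-8) ≡ 21 (mod 29). 12 = 8 + 4 (binary 1100). Repeated squaring mod 29: 21^1 ≡ 21; 21^2 ≡ 21² = 441 ≡ 6; 21^4 ≡ 6² = 36 ≡ 7; 21^8 ≡ 7² = 49 ≡ 20. Multiply: (-8)^12 ≡ 21^8 × 21^4 ≡ 20 × 7 (mod 29): 20 × 7 = 140 ≡ 24. So (-8)^12 ≡ 24 (mod 29).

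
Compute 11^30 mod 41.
Using repeated squaring. 30 = 16 + 8 + 4 + 2 (binary 11110). Repeated squaring mod 41: 11^1 ≡ 11; 11^2 ≡ 11² = 121 ≡ 39; 11^4 ≡ 39² = 1521 ≡ 4; 11^8 ≡ 4² = 16 ≡ 16; 11^16 ≡ 16² = 256 ≡ 10. Multiply: 11^30 = 11^16 × 11^8 × 11^4 × 11^2 ≡ 10 × 16 × 4 × 39 (mod 41): 10 × 16 = 160 ≡ 37; 37 × 4 = 148 ≡ 25; 25 × 39 = 975 ≡ 32. So 11^30 ≡ 32 (mod 41).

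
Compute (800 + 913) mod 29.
2

(800 + 913) = 1713
1713 mod 29 = 2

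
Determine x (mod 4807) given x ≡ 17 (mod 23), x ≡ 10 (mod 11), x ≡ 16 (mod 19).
3398

Using the Chinese Remainder Theorem:
M = product of moduli = 4807
For equation 1: M_1 = 209, 209 ≡ 2 (mod 23), inverse of 209 mod 23 is 12 (check: 2 × 12 = 24 ≡ 1 (mod 23))
For equation 2: M_2 = 437, 437 ≡ 8 (mod 11), inverse of 437 mod 11 is 7 (check: 8 × 7 = 56 ≡ 1 (mod 11))
For equation 3: M_3 = 253, 253 ≡ 6 (mod 19), inverse of 253 mod 19 is 16 (check: 6 × 16 = 96 ≡ 1 (mod 19))
Combine: x ≡ Σ r_i×M_i×(M_i⁻¹ mod m_i) = 17×209×12 + 10×437×7 + 16×253×16 = 42636 + 30590 + 64768 = 137994
137994 mod 4807 = 3398
x ≡ 3398 (mod 4807)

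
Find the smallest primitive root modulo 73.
5

A primitive root g modulo p has order p-1 = 72
Prime divisors of 72: [2, 3]
g is a primitive root iff g^(72/q) ≢ 1 (mod 73) for each prime divisor q
Testing small values:
  g = 2: 2^36 ≡ 1, 2^24 ≡ 64 (mod 73) → 2^36 ≡ 1, not primitive root
  g = 3: 3^36 ≡ 1, 3^24 ≡ 1 (mod 73) → 3^36 ≡ 1, not primitive root
  g = 4: 4^36 ≡ 1, 4^24 ≡ 8 (mod 73) → 4^36 ≡ 1, not primitive root
  g = 5: 5^36 ≡ 72, 5^24 ≡ 8 (mod 73) → none is 1, primitive root!
The smallest primitive root is 5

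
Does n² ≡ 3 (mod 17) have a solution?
By Euler's criterion: 3^{8} ≡ 16 (mod 17). Since this equals -1 (≡ 16), 3 is not a QR.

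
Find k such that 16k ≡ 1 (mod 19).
16^(-1) ≡ 6 (mod 19). Verification: 16 × 6 = 96 ≡ 1 (mod 19)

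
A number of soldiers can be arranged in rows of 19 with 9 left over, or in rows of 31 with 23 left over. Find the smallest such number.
M = 19 × 31 = 589. M₁ = 31, y₁ ≡ 8 (mod 19). M₂ = 19, y₂ ≡ 18 (mod 31). n = 9×31×8 + 23×19×18 ≡ 85 (mod 589). The smallest positive such number is 85.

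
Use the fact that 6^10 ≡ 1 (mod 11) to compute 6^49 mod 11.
By Fermat: 6^{10} ≡ 1 (mod 11). 49 = 4×10 + 9. So 6^{49} ≡ 6^{9} ≡ 2 (mod 11)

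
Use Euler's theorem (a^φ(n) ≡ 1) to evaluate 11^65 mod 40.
By Euler: 11^{16} ≡ 1 (mod 40) since gcd(11, 40) = 1. 65 = 4×16 + 1. So 11^{65} ≡ 11^{1} ≡ 11 (mod 40)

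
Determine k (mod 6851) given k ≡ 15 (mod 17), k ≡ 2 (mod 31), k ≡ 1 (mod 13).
3381

Using the Chinese Remainder Theorem:
M = product of moduli = 6851
For equation 1: M_1 = 403, 403 ≡ 12 (mod 17), inverse of 403 mod 17 is 10 (check: 12 × 10 = 120 ≡ 1 (mod 17))
For equation 2: M_2 = 221, 221 ≡ 4 (mod 31), inverse of 221 mod 31 is 8 (check: 4 × 8 = 32 ≡ 1 (mod 31))
For equation 3: M_3 = 527, 527 ≡ 7 (mod 13), inverse of 527 mod 13 is 2 (check: 7 × 2 = 14 ≡ 1 (mod 13))
Combine: k ≡ Σ r_i×M_i×(M_i⁻¹ mod m_i) = 15×403×10 + 2×221×8 + 1×527×2 = 60450 + 3536 + 1054 = 65040
65040 mod 6851 = 3381
k ≡ 3381 (mod 6851)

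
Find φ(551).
504

Prime factorization: 551 = 19 × 29
Using the formula φ(n) = n × Π(1 - 1/p) for each prime factor p:
φ(551) = 551 × (1 - 1/19) × (1 - 1/29)
φ(551) = 504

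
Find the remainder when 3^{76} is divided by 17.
By Fermat: 3^{16} ≡ 1 (mod 17). 76 = 4×16 + 12. So 3^{76} ≡ 3^{12} ≡ 4 (mod 17)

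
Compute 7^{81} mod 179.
103

Using successive squaring:
Binary expansion of 81: 1010001
Powers of 7 mod 179 (each is the square of the previous):
  7^1 ≡ 7 (mod 179)
  7^2 ≡ 7² = 49 ≡ 49 (mod 179)
  7^4 ≡ 49² = 2401 ≡ 74 (mod 179)
  7^8 ≡ 74² = 5476 ≡ 106 (mod 179)
  7^16 ≡ 106² = 11236 ≡ 138 (mod 179)
  7^32 ≡ 138² = 19044 ≡ 70 (mod 179)
  7^64 ≡ 70² = 4900 ≡ 67 (mod 179)
81 = 64 + 16 + 1, so 7^81 = 7^64 × 7^16 × 7^1 ≡ 67 × 138 × 7 (mod 179)
Multiplying step by step:
  67 × 138 = 9246 ≡ 117 (mod 179)
  117 × 7 = 819 ≡ 103 (mod 179)
Result: 7^81 ≡ 103 (mod 179)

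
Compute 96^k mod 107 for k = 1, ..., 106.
g^1, g^2, ..., g^{106} mod 107: {96, 14, 60, 89, 91, 69, 97, 3, 74, 42, 73, 53, 59, 100, 77, 9, 8, 19, 5, 52, 70, 86, 17, 27, 24, 57, 15, 49, 103, 44, 51, 81, 72, 64, 45, 40, 95, 25, 46, 29, 2, 85, 28, 13, 71, 75, 31, 87, 6, 41, 84, 39, 106, 11, 93, 47, 18, 16, 38, 10, 104, 33, 65, 34, 54, 48, 7, 30, 98, 99, 88, 102, 55, 37, 21, 90, 80, 83, 50, 92, 58, 4, 63, 56, 26, 35, 43, 62, 67, 12, 82, 61, 78, 105, 22, 79, 94, 36, 32, 76, 20, 101, 66, 23, 68, 1}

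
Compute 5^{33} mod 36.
17

Using successive squaring:
Binary expansion of 33: 100001
Powers of 5 mod 36 (each is the square of the previous):
  5^1 ≡ 5 (mod 36)
  5^2 ≡ 5² = 25 ≡ 25 (mod 36)
  5^4 ≡ 25² = 625 ≡ 13 (mod 36)
  5^8 ≡ 13² = 169 ≡ 25 (mod 36)
  5^16 ≡ 25² = 625 ≡ 13 (mod 36)
  5^32 ≡ 13² = 169 ≡ 25 (mod 36)
33 = 32 + 1, so 5^33 = 5^32 × 5^1 ≡ 25 × 5 (mod 36)
Multiplying step by step:
  25 × 5 = 125 ≡ 17 (mod 36)
Result: 5^33 ≡ 17 (mod 36)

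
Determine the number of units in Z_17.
16

Prime factorization: 17 = 17
Using the formula φ(n) = n × Π(1 - 1/p) for each prime factor p:
φ(17) = 17 × (1 - 1/17)
φ(17) = 16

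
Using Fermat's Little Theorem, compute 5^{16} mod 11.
5

By Fermat's Little Theorem, a^(p-1) ≡ 1 (mod p) for prime p and gcd(a, p) = 1
Here p = 11, so 5^10 ≡ 1 (mod 11)
We can reduce the exponent: 16 mod 10 = 6
So 5^16 ≡ 5^6 (mod 11)
Computing: 5^6 mod 11 = 5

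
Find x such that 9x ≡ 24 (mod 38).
28

Since gcd(9, 38) = 1 divides 24, a solution exists.
Multiply both sides by the inverse of 9 mod 38:
  9^(-1) mod 38 = 17
  x ≡ 17 × 24 ≡ 408 ≡ 28 (mod 38)
Verification: 9 × 28 = 252 = 6 × 38 + 24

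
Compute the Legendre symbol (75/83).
(75/83) = 75^{41} mod 83 = 1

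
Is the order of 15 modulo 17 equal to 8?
Yes, ord_17(15) = 8.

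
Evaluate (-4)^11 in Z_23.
Using repeated squaring. (-4) ≡ 19 (mod 23). 11 = 8 + 2 + 1 (binary 1011). Repeated squaring mod 23: 19^1 ≡ 19; 19^2 ≡ 19² = 361 ≡ 16; 19^4 ≡ 16² = 256 ≡ 3; 19^8 ≡ 3² = 9 ≡ 9. Multiply: (-4)^11 ≡ 19^8 × 19^2 × 19^1 ≡ 9 × 16 × 19 (mod 23): 9 × 16 = 144 ≡ 6; 6 × 19 = 114 ≡ 22. So (-4)^11 ≡ 22 (mod 23).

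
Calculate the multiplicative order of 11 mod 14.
Powers of 11 mod 14: 11^1≡11, 11^2≡9, 11^3≡1. Order = 3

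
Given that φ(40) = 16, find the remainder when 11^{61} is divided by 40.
By Euler: 11^{16} ≡ 1 (mod 40) since gcd(11, 40) = 1. 61 = 3×16 + 13. So 11^{61} ≡ 11^{13} ≡ 11 (mod 40)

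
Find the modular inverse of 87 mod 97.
87^(-1) ≡ 29 (mod 97). Verification: 87 × 29 = 2523 ≡ 1 (mod 97)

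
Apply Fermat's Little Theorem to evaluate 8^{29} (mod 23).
12

By Fermat's Little Theorem, a^(p-1) ≡ 1 (mod p) for prime p and gcd(a, p) = 1
Here p = 23, so 8^22 ≡ 1 (mod 23)
We can reduce the exponent: 29 mod 22 = 7
So 8^29 ≡ 8^7 (mod 23)
Computing: 8^7 mod 23 = 12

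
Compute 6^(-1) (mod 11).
6^(-1) ≡ 2 (mod 11). Verification: 6 × 2 = 12 ≡ 1 (mod 11)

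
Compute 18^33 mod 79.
Using repeated squaring. 33 = 32 + 1 (binary 100001). Repeated squaring mod 79: 18^1 ≡ 18; 18^2 ≡ 18² = 324 ≡ 8; 18^4 ≡ 8² = 64 ≡ 64; 18^8 ≡ 64² = 4096 ≡ 67; 18^16 ≡ 67² = 4489 ≡ 65; 18^32 ≡ 65² = 4225 ≡ 38. Multiply: 18^33 = 18^32 × 18^1 ≡ 38 × 18 (mod 79): 38 × 18 = 684 ≡ 52. So 18^33 ≡ 52 (mod 79).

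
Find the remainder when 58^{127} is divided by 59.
By Fermat: 58^{58} ≡ 1 (mod 59). 127 = 2×58 + 11. So 58^{127} ≡ 58^{11} ≡ 58 (mod 59)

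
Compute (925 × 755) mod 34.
15

(925 × 755) = 698375
698375 mod 34 = 15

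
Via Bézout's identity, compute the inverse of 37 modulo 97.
Extended GCD: 37(21) + 97(-8) = 1. So 37^(-1) ≡ 21 ≡ 21 (mod 97). Verify: 37 × 21 = 777 ≡ 1 (mod 97)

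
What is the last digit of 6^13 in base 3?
Using repeated squaring. 6 ≡ 0 (mod 3). 13 = 8 + 4 + 1 (binary 1101). Repeated squaring mod 3: 0^1 ≡ 0; 0^2 ≡ 0² = 0 ≡ 0; 0^4 ≡ 0² = 0 ≡ 0; 0^8 ≡ 0² = 0 ≡ 0. Multiply: 6^13 ≡ 0^8 × 0^4 × 0^1 ≡ 0 × 0 × 0 (mod 3): 0 × 0 = 0 ≡ 0; 0 × 0 = 0 ≡ 0. So 6^13 ≡ 0 (mod 3).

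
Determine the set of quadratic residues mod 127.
QRs mod 127: {1, 2, 4, 8, 9, 11, 13, 15, 16, 17, 18, 19, 21, 22, 25, 26, 30, 31, 32, 34, 35, 36, 37, 38, 41, 42, 44, 47, 49, 50, 52, 60, 61, 62, 64, 68, 69, 70, 71, 72, 73, 74, 76, 79, 81, 82, 84, 87, 88, 94, 98, 99, 100, 103, 104, 107, 113, 115, 117, 120, 121, 122, 124}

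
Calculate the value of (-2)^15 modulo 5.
Using Fermat: (-2)^{4} ≡ 1 (mod 5). 15 ≡ 3 (mod 4). So (-2)^{15} ≡ (-2)^{3} ≡ 2 (mod 5)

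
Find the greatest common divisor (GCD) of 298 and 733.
1

Using the Euclidean algorithm:
298 = 0 × 733 + 298
733 = 2 × 298 + 137
298 = 2 × 137 + 24
137 = 5 × 24 + 17
24 = 1 × 17 + 7
17 = 2 × 7 + 3
7 = 2 × 3 + 1
3 = 3 × 1 + 0

GCD(298, 733) = 1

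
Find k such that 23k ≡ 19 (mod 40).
13

Since gcd(23, 40) = 1 divides 19, a solution exists.
Multiply both sides by the inverse of 23 mod 40:
  23^(-1) mod 40 = 7
  x ≡ 7 × 19 ≡ 133 ≡ 13 (mod 40)
Verification: 23 × 13 = 299 = 7 × 40 + 19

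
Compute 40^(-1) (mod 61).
29

Using Extended Euclidean Algorithm:
gcd(40, 61) = 1
Bezout coefficients: 40 × 29 + 61 × -19 = 1
So 40 × 29 ≡ 1 (mod 61)
The inverse is 29 mod 61 = 29
Verification: 40 × 29 = 1160 = 19 × 61 + 1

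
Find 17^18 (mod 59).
Using repeated squaring. 18 = 16 + 2 (binary 10010). Repeated squaring mod 59: 17^1 ≡ 17; 17^2 ≡ 17² = 289 ≡ 53; 17^4 ≡ 53² = 2809 ≡ 36; 17^8 ≡ 36² = 1296 ≡ 57; 17^16 ≡ 57² = 3249 ≡ 4. Multiply: 17^18 = 17^16 × 17^2 ≡ 4 × 53 (mod 59): 4 × 53 = 212 ≡ 35. So 17^18 ≡ 35 (mod 59).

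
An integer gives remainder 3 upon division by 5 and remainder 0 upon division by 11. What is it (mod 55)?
M = 5 × 11 = 55. M₁ = 11, y₁ ≡ 1 (mod 5). M₂ = 5, y₂ ≡ 9 (mod 11). x = 3×11×1 + 0×5×9 ≡ 33 (mod 55). The smallest positive such number is 33.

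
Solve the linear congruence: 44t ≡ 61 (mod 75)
44

Since gcd(44, 75) = 1 divides 61, a solution exists.
Multiply both sides by the inverse of 44 mod 75:
  44^(-1) mod 75 = 29
  x ≡ 29 × 61 ≡ 1769 ≡ 44 (mod 75)
Verification: 44 × 44 = 1936 = 25 × 75 + 61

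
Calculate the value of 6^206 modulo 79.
Using Fermat: 6^{78} ≡ 1 (mod 79). 206 ≡ 50 (mod 78). So 6^{206} ≡ 6^{50} ≡ 16 (mod 79)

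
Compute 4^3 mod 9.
3 = 2 + 1 (binary 11). Repeated squaring mod 9: 4^1 ≡ 4; 4^2 ≡ 4² = 16 ≡ 7. Multiply: 4^3 = 4^2 × 4^1 ≡ 7 × 4 (mod 9): 7 × 4 = 28 ≡ 1. So 4^3 ≡ 1 (mod 9).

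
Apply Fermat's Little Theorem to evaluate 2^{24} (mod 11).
5

By Fermat's Little Theorem, a^(p-1) ≡ 1 (mod p) for prime p and gcd(a, p) = 1
Here p = 11, so 2^10 ≡ 1 (mod 11)
We can reduce the exponent: 24 mod 10 = 4
So 2^24 ≡ 2^4 (mod 11)
Computing: 2^4 mod 11 = 5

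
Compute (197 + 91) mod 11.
2

(197 + 91) = 288
288 mod 11 = 2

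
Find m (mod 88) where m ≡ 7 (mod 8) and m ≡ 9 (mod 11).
M = 8 × 11 = 88. M₁ = 11, y₁ ≡ 3 (mod 8). M₂ = 8, y₂ ≡ 7 (mod 11). m = 7×11×3 + 9×8×7 ≡ 31 (mod 88)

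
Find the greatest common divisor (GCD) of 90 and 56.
2

Using the Euclidean algorithm:
90 = 1 × 56 + 34
56 = 1 × 34 + 22
34 = 1 × 22 + 12
22 = 1 × 12 + 10
12 = 1 × 10 + 2
10 = 5 × 2 + 0

GCD(90, 56) = 2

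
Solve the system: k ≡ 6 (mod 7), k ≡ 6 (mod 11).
M = 7 × 11 = 77. M₁ = 11, y₁ ≡ 2 (mod 7). M₂ = 7, y₂ ≡ 8 (mod 11). k = 6×11×2 + 6×7×8 ≡ 6 (mod 77)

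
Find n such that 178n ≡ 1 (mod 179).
178^(-1) ≡ 178 (mod 179). Verification: 178 × 178 = 31684 ≡ 1 (mod 179)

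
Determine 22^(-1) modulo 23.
22^(-1) ≡ 22 (mod 23). Verification: 22 × 22 = 484 ≡ 1 (mod 23)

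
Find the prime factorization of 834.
2 × 3 × 139

Divide by primes starting from smallest:
834 ÷ 2 = 417
417 ÷ 3 = 139
139 ÷ 139 = 1

834 = 2 × 3 × 139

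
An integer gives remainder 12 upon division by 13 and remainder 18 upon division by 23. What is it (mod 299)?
M = 13 × 23 = 299. M₁ = 23, y₁ ≡ 4 (mod 13). M₂ = 13, y₂ ≡ 16 (mod 23). n = 12×23×4 + 18×13×16 ≡ 64 (mod 299). The smallest positive such number is 64.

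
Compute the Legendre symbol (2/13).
(2/13) = 2^{6} mod 13 = -1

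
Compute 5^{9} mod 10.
5

Using successive squaring:
Binary expansion of 9: 1001
Powers of 5 mod 10 (each is the square of the previous):
  5^1 ≡ 5 (mod 10)
  5^2 ≡ 5² = 25 ≡ 5 (mod 10)
  5^4 ≡ 5² = 25 ≡ 5 (mod 10)
  5^8 ≡ 5² = 25 ≡ 5 (mod 10)
9 = 8 + 1, so 5^9 = 5^8 × 5^1 ≡ 5 × 5 (mod 10)
Multiplying step by step:
  5 × 5 = 25 ≡ 5 (mod 10)
Result: 5^9 ≡ 5 (mod 10)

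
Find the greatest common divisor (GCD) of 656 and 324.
4

Using the Euclidean algorithm:
656 = 2 × 324 + 8
324 = 40 × 8 + 4
8 = 2 × 4 + 0

GCD(656, 324) = 4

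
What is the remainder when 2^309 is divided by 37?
Using Fermat: 2^{36} ≡ 1 (mod 37). 309 ≡ 21 (mod 36). So 2^{309} ≡ 2^{21} ≡ 29 (mod 37)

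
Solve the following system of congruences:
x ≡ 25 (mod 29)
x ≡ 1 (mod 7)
141

Using the Chinese Remainder Theorem:
M = product of moduli = 203
For equation 1: M_1 = 7, 7 ≡ 7 (mod 29), inverse of 7 mod 29 is 25 (check: 7 × 25 = 175 ≡ 1 (mod 29))
For equation 2: M_2 = 29, 29 ≡ 1 (mod 7), inverse of 29 mod 7 is 1 (check: 1 × 1 = 1 ≡ 1 (mod 7))
Combine: x ≡ Σ r_i×M_i×(M_i⁻¹ mod m_i) = 25×7×25 + 1×29×1 = 4375 + 29 = 4404
4404 mod 203 = 141
x ≡ 141 (mod 203)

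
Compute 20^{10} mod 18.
16

Using successive squaring:
Binary expansion of 10: 1010
Powers of 20 mod 18 (each is the square of the previous):
  20^1 ≡ 2 (mod 18)
  20^2 ≡ 2² = 4 ≡ 4 (mod 18)
  20^4 ≡ 4² = 16 ≡ 16 (mod 18)
  20^8 ≡ 16² = 256 ≡ 4 (mod 18)
10 = 8 + 2, so 20^10 = 20^8 × 20^2 ≡ 4 × 4 (mod 18)
Multiplying step by step:
  4 × 4 = 16 ≡ 16 (mod 18)
Result: 20^10 ≡ 16 (mod 18)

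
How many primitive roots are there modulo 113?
Number of primitive roots mod 113 = φ(112) = 48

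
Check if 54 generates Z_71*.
p - 1 = 70 has prime divisors 2, 5, 7. Check 54^(70/q) mod 71 for each: 54^(70/2) = 54^35 ≡ 1, 54^(70/5) = 54^14 ≡ 25, 54^(70/7) = 54^10 ≡ 1 (mod 71). Since 54^35 ≡ 1 (mod 71), the order of 54 divides 35 (in fact the order is 5) ≠ 70, so it is not a primitive root.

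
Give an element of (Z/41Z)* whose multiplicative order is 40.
6 has order 40 mod 41 since 6^{40} ≡ 1 (mod 41) and no smaller power works.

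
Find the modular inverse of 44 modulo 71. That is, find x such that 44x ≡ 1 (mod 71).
21

Using Extended Euclidean Algorithm:
gcd(44, 71) = 1
Bezout coefficients: 44 × 21 + 71 × -13 = 1
So 44 × 21 ≡ 1 (mod 71)
The inverse is 21 mod 71 = 21
Verification: 44 × 21 = 924 = 13 × 71 + 1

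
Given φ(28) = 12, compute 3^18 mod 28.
By Euler: 3^{12} ≡ 1 (mod 28) since gcd(3, 28) = 1. 18 = 1×12 + 6. So 3^{18} ≡ 3^{6} ≡ 1 (mod 28)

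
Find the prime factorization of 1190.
2 × 5 × 7 × 17

Divide by primes starting from smallest:
1190 ÷ 2 = 595
595 ÷ 5 = 119
119 ÷ 7 = 17
17 ÷ 17 = 1

1190 = 2 × 5 × 7 × 17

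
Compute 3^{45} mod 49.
27

Using successive squaring:
Binary expansion of 45: 101101
Powers of 3 mod 49 (each is the square of the previous):
  3^1 ≡ 3 (mod 49)
  3^2 ≡ 3² = 9 ≡ 9 (mod 49)
  3^4 ≡ 9² = 81 ≡ 32 (mod 49)
  3^8 ≡ 32² = 1024 ≡ 44 (mod 49)
  3^16 ≡ 44² = 1936 ≡ 25 (mod 49)
  3^32 ≡ 25² = 625 ≡ 37 (mod 49)
45 = 32 + 8 + 4 + 1, so 3^45 = 3^32 × 3^8 × 3^4 × 3^1 ≡ 37 × 44 × 32 × 3 (mod 49)
Multiplying step by step:
  37 × 44 = 1628 ≡ 11 (mod 49)
  11 × 32 = 352 ≡ 9 (mod 49)
  9 × 3 = 27 ≡ 27 (mod 49)
Result: 3^45 ≡ 27 (mod 49)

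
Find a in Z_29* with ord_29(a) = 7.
7 has order 7 mod 29 since 7^{7} ≡ 1 (mod 29) and no smaller power works.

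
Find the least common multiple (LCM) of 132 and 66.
132

First find GCD(132, 66) using the Euclidean algorithm:
132 = 2 × 66 + 0
GCD(132, 66) = 66

LCM formula: LCM(a, b) = (a × b) / GCD(a, b)
LCM(132, 66) = (132 × 66) / 66
LCM(132, 66) = 8712 / 66
LCM(132, 66) = 132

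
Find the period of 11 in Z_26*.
Powers of 11 mod 26: 11^1≡11, 11^2≡17, 11^3≡5, 11^4≡3, 11^5≡7, 11^6≡25, 11^7≡15, 11^8≡9, 11^9≡21, 11^10≡23, 11^11≡19, 11^12≡1. Order = 12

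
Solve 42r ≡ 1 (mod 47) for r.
42^(-1) ≡ 28 (mod 47). Verification: 42 × 28 = 1176 ≡ 1 (mod 47)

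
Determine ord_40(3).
Powers of 3 mod 40: 3^1≡3, 3^2≡9, 3^3≡27, 3^4≡1. Order = 4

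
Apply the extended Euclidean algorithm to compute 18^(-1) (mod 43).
Extended GCD: 18(12) + 43(-5) = 1. So 18^(-1) ≡ 12 ≡ 12 (mod 43). Verify: 18 × 12 = 216 ≡ 1 (mod 43)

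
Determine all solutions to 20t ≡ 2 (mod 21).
19

Since gcd(20, 21) = 1 divides 2, a solution exists.
Multiply both sides by the inverse of 20 mod 21:
  20^(-1) mod 21 = 20
  x ≡ 20 × 2 ≡ 40 ≡ 19 (mod 21)
Verification: 20 × 19 = 380 = 18 × 21 + 2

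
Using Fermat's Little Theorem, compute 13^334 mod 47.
By Fermat: 13^{46} ≡ 1 (mod 47). 334 ≡ 12 (mod 46). So 13^{334} ≡ 13^{12} ≡ 9 (mod 47)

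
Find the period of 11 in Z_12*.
Powers of 11 mod 12: 11^1≡11, 11^2≡1. Order = 2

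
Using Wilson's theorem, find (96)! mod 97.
By Wilson's theorem, (96)! ≡ -1 ≡ 96 (mod 97)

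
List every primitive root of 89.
Primitive roots mod 89: {3, 6, 7, 13, 14, 15, 19, 23, 24, 26, 27, 28, 29, 30, 31, 33, 35, 38, 41, 43, 46, 48, 51, 54, 56, 58, 59, 60, 61, 62, 63, 65, 66, 70, 74, 75, 76, 82, 83, 86}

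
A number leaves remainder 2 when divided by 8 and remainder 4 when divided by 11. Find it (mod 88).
M = 8 × 11 = 88. M₁ = 11, y₁ ≡ 3 (mod 8). M₂ = 8, y₂ ≡ 7 (mod 11). t = 2×11×3 + 4×8×7 ≡ 26 (mod 88)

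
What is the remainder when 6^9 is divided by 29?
9 = 8 + 1 (binary 1001). Repeated squaring mod 29: 6^1 ≡ 6; 6^2 ≡ 6² = 36 ≡ 7; 6^4 ≡ 7² = 49 ≡ 20; 6^8 ≡ 20² = 400 ≡ 23. Multiply: 6^9 = 6^8 × 6^1 ≡ 23 × 6 (mod 29): 23 × 6 = 138 ≡ 22. So 6^9 ≡ 22 (mod 29).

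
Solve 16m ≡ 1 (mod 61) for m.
16^(-1) ≡ 42 (mod 61). Verification: 16 × 42 = 672 ≡ 1 (mod 61)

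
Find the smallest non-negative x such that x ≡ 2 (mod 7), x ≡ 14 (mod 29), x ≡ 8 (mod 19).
3523

Using the Chinese Remainder Theorem:
M = product of moduli = 3857
For equation 1: M_1 = 551, 551 ≡ 5 (mod 7), inverse of 551 mod 7 is 3 (check: 5 × 3 = 15 ≡ 1 (mod 7))
For equation 2: M_2 = 133, 133 ≡ 17 (mod 29), inverse of 133 mod 29 is 12 (check: 17 × 12 = 204 ≡ 1 (mod 29))
For equation 3: M_3 = 203, 203 ≡ 13 (mod 19), inverse of 203 mod 19 is 3 (check: 13 × 3 = 39 ≡ 1 (mod 19))
Combine: x ≡ Σ r_i×M_i×(M_i⁻¹ mod m_i) = 2×551×3 + 14×133×12 + 8×203×3 = 3306 + 22344 + 4872 = 30522
30522 mod 3857 = 3523
x ≡ 3523 (mod 3857)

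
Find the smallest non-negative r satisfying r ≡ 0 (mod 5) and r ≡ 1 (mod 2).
M = 5 × 2 = 10. M₁ = 2, y₁ ≡ 3 (mod 5). M₂ = 5, y₂ ≡ 1 (mod 2). r = 0×2×3 + 1×5×1 ≡ 5 (mod 10)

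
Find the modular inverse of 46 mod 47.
46^(-1) ≡ 46 (mod 47). Verification: 46 × 46 = 2116 ≡ 1 (mod 47)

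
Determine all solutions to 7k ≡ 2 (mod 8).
6

Since gcd(7, 8) = 1 divides 2, a solution exists.
Multiply both sides by the inverse of 7 mod 8:
  7^(-1) mod 8 = 7
  x ≡ 7 × 2 ≡ 14 ≡ 6 (mod 8)
Verification: 7 × 6 = 42 = 5 × 8 + 2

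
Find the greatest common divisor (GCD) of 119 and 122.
1

Using the Euclidean algorithm:
119 = 0 × 122 + 119
122 = 1 × 119 + 3
119 = 39 × 3 + 2
3 = 1 × 2 + 1
2 = 2 × 1 + 0

GCD(119, 122) = 1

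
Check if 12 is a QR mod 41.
By Euler's criterion: 12^{20} ≡ 40 (mod 41). Since this equals -1 (≡ 40), 12 is not a QR.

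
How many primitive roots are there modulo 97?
Number of primitive roots mod 97 = φ(96) = 32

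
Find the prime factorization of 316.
2^2 × 79

Divide by primes starting from smallest:
316 ÷ 2 = 158
158 ÷ 2 = 79
79 ÷ 79 = 1

316 = 2^2 × 79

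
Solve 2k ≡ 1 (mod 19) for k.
10

Using Extended Euclidean Algorithm:
gcd(2, 19) = 1
Bezout coefficients: 2 × -9 + 19 × 1 = 1
So 2 × -9 ≡ 1 (mod 19)
The inverse is -9 mod 19 = 10
Verification: 2 × 10 = 20 = 1 × 19 + 1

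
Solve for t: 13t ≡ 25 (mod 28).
17

Since gcd(13, 28) = 1 divides 25, a solution exists.
Multiply both sides by the inverse of 13 mod 28:
  13^(-1) mod 28 = 13
  x ≡ 13 × 25 ≡ 325 ≡ 17 (mod 28)
Verification: 13 × 17 = 221 = 7 × 28 + 25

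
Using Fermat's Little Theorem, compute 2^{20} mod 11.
1

By Fermat's Little Theorem, a^(p-1) ≡ 1 (mod p) for prime p and gcd(a, p) = 1
Here p = 11, so 2^10 ≡ 1 (mod 11)
We can reduce the exponent: 20 mod 10 = 0
So 2^20 ≡ 2^0 (mod 11)
Computing: 2^0 mod 11 = 1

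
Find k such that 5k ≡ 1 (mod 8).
5

Since gcd(5, 8) = 1 divides 1, a solution exists.
Multiply both sides by the inverse of 5 mod 8:
  5^(-1) mod 8 = 5
  x ≡ 5 × 1 ≡ 5 ≡ 5 (mod 8)
Verification: 5 × 5 = 25 = 3 × 8 + 1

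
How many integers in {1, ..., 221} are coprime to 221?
192

Prime factorization: 221 = 13 × 17
Using the formula φ(n) = n × Π(1 - 1/p) for each prime factor p:
φ(221) = 221 × (1 - 1/13) × (1 - 1/17)
φ(221) = 192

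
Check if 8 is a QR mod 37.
By Euler's criterion: 8^{18} ≡ 36 (mod 37). Since this equals -1 (≡ 36), 8 is not a QR.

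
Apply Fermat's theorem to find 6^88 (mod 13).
By Fermat: 6^{12} ≡ 1 (mod 13). 88 = 7×12 + 4. So 6^{88} ≡ 6^{4} ≡ 9 (mod 13)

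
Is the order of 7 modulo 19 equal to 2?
No, the actual order is 3, not 2.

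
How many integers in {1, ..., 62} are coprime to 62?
30

Prime factorization: 62 = 2 × 31
Using the formula φ(n) = n × Π(1 - 1/p) for each prime factor p:
φ(62) = 62 × (1 - 1/2) × (1 - 1/31)
φ(62) = 30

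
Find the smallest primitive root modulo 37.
2

A primitive root g modulo p has order p-1 = 36
Prime divisors of 36: [2, 3]
g is a primitive root iff g^(36/q) ≢ 1 (mod 37) for each prime divisor q
Testing small values:
  g = 2: 2^18 ≡ 36, 2^12 ≡ 26 (mod 37) → none is 1, primitive root!
The smallest primitive root is 2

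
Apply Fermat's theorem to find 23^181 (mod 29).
By Fermat: 23^{28} ≡ 1 (mod 29). 181 = 6×28 + 13. So 23^{181} ≡ 23^{13} ≡ 24 (mod 29)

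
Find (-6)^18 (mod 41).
Using repeated squaring. (-6) ≡ 35 (mod 41). 18 = 16 + 2 (binary 10010). Repeated squaring mod 41: 35^1 ≡ 35; 35^2 ≡ 35² = 1225 ≡ 36; 35^4 ≡ 36² = 1296 ≡ 25; 35^8 ≡ 25² = 625 ≡ 10; 35^16 ≡ 10² = 100 ≡ 18. Multiply: (-6)^18 ≡ 35^16 × 35^2 ≡ 18 × 36 (mod 41): 18 × 36 = 648 ≡ 33. So (-6)^18 ≡ 33 (mod 41).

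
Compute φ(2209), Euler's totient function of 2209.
2162

Prime factorization: 2209 = 47^2
Using the formula φ(n) = n × Π(1 - 1/p) for each prime factor p:
φ(2209) = 2209 × (1 - 1/47)
φ(2209) = 2162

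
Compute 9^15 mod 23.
Using repeated squaring. 15 = 8 + 4 + 2 + 1 (binary 1111). Repeated squaring mod 23: 9^1 ≡ 9; 9^2 ≡ 9² = 81 ≡ 12; 9^4 ≡ 12² = 144 ≡ 6; 9^8 ≡ 6² = 36 ≡ 13. Multiply: 9^15 = 9^8 × 9^4 × 9^2 × 9^1 ≡ 13 × 6 × 12 × 9 (mod 23): 13 × 6 = 78 ≡ 9; 9 × 12 = 108 ≡ 16; 16 × 9 = 144 ≡ 6. So 9^15 ≡ 6 (mod 23).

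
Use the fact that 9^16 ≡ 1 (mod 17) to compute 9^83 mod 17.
By Fermat: 9^{16} ≡ 1 (mod 17). 83 = 5×16 + 3. So 9^{83} ≡ 9^{3} ≡ 15 (mod 17)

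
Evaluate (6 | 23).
(6/23) = 6^{11} mod 23 = 1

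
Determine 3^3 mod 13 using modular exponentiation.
3 = 2 + 1 (binary 11). Repeated squaring mod 13: 3^1 ≡ 3; 3^2 ≡ 3² = 9 ≡ 9. Multiply: 3^3 = 3^2 × 3^1 ≡ 9 × 3 (mod 13): 9 × 3 = 27 ≡ 1. So 3^3 ≡ 1 (mod 13).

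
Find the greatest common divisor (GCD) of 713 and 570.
1

Using the Euclidean algorithm:
713 = 1 × 570 + 143
570 = 3 × 143 + 141
143 = 1 × 141 + 2
141 = 70 × 2 + 1
2 = 2 × 1 + 0

GCD(713, 570) = 1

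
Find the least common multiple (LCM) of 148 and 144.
5328

First find GCD(148, 144) using the Euclidean algorithm:
148 = 1 × 144 + 4
144 = 36 × 4 + 0
GCD(148, 144) = 4

LCM formula: LCM(a, b) = (a × b) / GCD(a, b)
LCM(148, 144) = (148 × 144) / 4
LCM(148, 144) = 21312 / 4
LCM(148, 144) = 5328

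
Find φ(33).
20

Prime factorization: 33 = 3 × 11
Using the formula φ(n) = n × Π(1 - 1/p) for each prime factor p:
φ(33) = 33 × (1 - 1/3) × (1 - 1/11)
φ(33) = 20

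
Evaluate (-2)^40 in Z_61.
Using repeated squaring. (-2) ≡ 59 (mod 61). 40 = 32 + 8 (binary 101000). Repeated squaring mod 61: 59^1 ≡ 59; 59^2 ≡ 59² = 3481 ≡ 4; 59^4 ≡ 4² = 16 ≡ 16; 59^8 ≡ 16² = 256 ≡ 12; 59^16 ≡ 12² = 144 ≡ 22; 59^32 ≡ 22² = 484 ≡ 57. Multiply: (-2)^40 ≡ 59^32 × 59^8 ≡ 57 × 12 (mod 61): 57 × 12 = 684 ≡ 13. So (-2)^40 ≡ 13 (mod 61).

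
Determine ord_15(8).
Powers of 8 mod 15: 8^1≡8, 8^2≡4, 8^3≡2, 8^4≡1. Order = 4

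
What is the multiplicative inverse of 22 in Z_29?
22^(-1) ≡ 4 (mod 29). Verification: 22 × 4 = 88 ≡ 1 (mod 29)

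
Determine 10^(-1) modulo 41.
10^(-1) ≡ 37 (mod 41). Verification: 10 × 37 = 370 ≡ 1 (mod 41)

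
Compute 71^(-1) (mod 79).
71^(-1) ≡ 69 (mod 79). Verification: 71 × 69 = 4899 ≡ 1 (mod 79)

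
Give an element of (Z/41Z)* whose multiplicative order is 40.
6 has order 40 mod 41 since 6^{40} ≡ 1 (mod 41) and no smaller power works.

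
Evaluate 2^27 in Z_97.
Using repeated squaring. 27 = 16 + 8 + 2 + 1 (binary 11011). Repeated squaring mod 97: 2^1 ≡ 2; 2^2 ≡ 2² = 4 ≡ 4; 2^4 ≡ 4² = 16 ≡ 16; 2^8 ≡ 16² = 256 ≡ 62; 2^16 ≡ 62² = 3844 ≡ 61. Multiply: 2^27 = 2^16 × 2^8 × 2^2 × 2^1 ≡ 61 × 62 × 4 × 2 (mod 97): 61 × 62 = 3782 ≡ 96; 96 × 4 = 384 ≡ 93; 93 × 2 = 186 ≡ 89. So 2^27 ≡ 89 (mod 97).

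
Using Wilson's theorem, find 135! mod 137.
(136)! = (135)! × (136) ≡ -1 (mod 137). So (135)! ≡ -1 × (136)^(-1) ≡ (-1)×(-1) = 1 (mod 137)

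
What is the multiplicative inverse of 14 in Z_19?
15

Using Extended Euclidean Algorithm:
gcd(14, 19) = 1
Bezout coefficients: 14 × -4 + 19 × 3 = 1
So 14 × -4 ≡ 1 (mod 19)
The inverse is -4 mod 19 = 15
Verification: 14 × 15 = 210 = 11 × 19 + 1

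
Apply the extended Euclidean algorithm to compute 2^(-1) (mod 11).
Extended GCD: 2(-5) + 11(1) = 1. So 2^(-1) ≡ 6 ≡ 6 (mod 11). Verify: 2 × 6 = 12 ≡ 1 (mod 11)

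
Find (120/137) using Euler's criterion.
(120/137) = 120^{68} mod 137 = 1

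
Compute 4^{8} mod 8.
0

Using successive squaring:
Binary expansion of 8: 1000
Powers of 4 mod 8 (each is the square of the previous):
  4^1 ≡ 4 (mod 8)
  4^2 ≡ 4² = 16 ≡ 0 (mod 8)
  4^4 ≡ 0² = 0 ≡ 0 (mod 8)
  4^8 ≡ 0² = 0 ≡ 0 (mod 8)
8 is a power of 2, so 4^8 is the last square: ≡ 0 (mod 8)
Result: 4^8 ≡ 0 (mod 8)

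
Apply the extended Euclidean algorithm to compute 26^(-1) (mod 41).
Extended GCD: 26(-11) + 41(7) = 1. So 26^(-1) ≡ 30 ≡ 30 (mod 41). Verify: 26 × 30 = 780 ≡ 1 (mod 41)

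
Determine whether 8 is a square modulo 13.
By Euler's criterion: 8^{6} ≡ 12 (mod 13). Since this equals -1 (≡ 12), 8 is not a QR.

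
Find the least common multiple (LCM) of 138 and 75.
3450

First find GCD(138, 75) using the Euclidean algorithm:
138 = 1 × 75 + 63
75 = 1 × 63 + 12
63 = 5 × 12 + 3
12 = 4 × 3 + 0
GCD(138, 75) = 3

LCM formula: LCM(a, b) = (a × b) / GCD(a, b)
LCM(138, 75) = (138 × 75) / 3
LCM(138, 75) = 10350 / 3
LCM(138, 75) = 3450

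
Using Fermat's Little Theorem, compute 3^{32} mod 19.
4

By Fermat's Little Theorem, a^(p-1) ≡ 1 (mod p) for prime p and gcd(a, p) = 1
Here p = 19, so 3^18 ≡ 1 (mod 19)
We can reduce the exponent: 32 mod 18 = 14
So 3^32 ≡ 3^14 (mod 19)
Computing: 3^14 mod 19 = 4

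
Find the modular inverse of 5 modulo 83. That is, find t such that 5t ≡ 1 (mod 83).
50

Using Extended Euclidean Algorithm:
gcd(5, 83) = 1
Bezout coefficients: 5 × -33 + 83 × 2 = 1
So 5 × -33 ≡ 1 (mod 83)
The inverse is -33 mod 83 = 50
Verification: 5 × 50 = 250 = 3 × 83 + 1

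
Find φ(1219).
1144

Prime factorization: 1219 = 23 × 53
Using the formula φ(n) = n × Π(1 - 1/p) for each prime factor p:
φ(1219) = 1219 × (1 - 1/23) × (1 - 1/53)
φ(1219) = 1144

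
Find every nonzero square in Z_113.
QRs mod 113: {1, 2, 4, 7, 8, 9, 11, 13, 14, 15, 16, 18, 22, 25, 26, 28, 30, 31, 32, 36, 41, 44, 49, 50, 51, 52, 53, 56, 57, 60, 61, 62, 63, 64, 69, 72, 77, 81, 82, 83, 85, 87, 88, 91, 95, 97, 98, 99, 100, 102, 104, 105, 106, 109, 111, 112}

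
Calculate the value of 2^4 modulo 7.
4 = 4 (binary 100). Repeated squaring mod 7: 2^1 ≡ 2; 2^2 ≡ 2² = 4 ≡ 4; 2^4 ≡ 4² = 16 ≡ 2. So 2^4 ≡ 2 (mod 7).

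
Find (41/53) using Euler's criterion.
(41/53) = 41^{26} mod 53 = -1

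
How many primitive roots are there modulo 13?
4

The number of primitive roots modulo p is φ(p-1) = φ(12)
φ(12) = 4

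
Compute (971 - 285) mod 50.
36

(971 - 285) = 686
686 mod 50 = 36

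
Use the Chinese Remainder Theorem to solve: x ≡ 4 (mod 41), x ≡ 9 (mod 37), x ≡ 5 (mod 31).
8778

Using the Chinese Remainder Theorem:
M = product of moduli = 47027
For equation 1: M_1 = 1147, 1147 ≡ 40 (mod 41), inverse of 1147 mod 41 is 40 (check: 40 × 40 = 1600 ≡ 1 (mod 41))
For equation 2: M_2 = 1271, 1271 ≡ 13 (mod 37), inverse of 1271 mod 37 is 20 (check: 13 × 20 = 260 ≡ 1 (mod 37))
For equation 3: M_3 = 1517, 1517 ≡ 29 (mod 31), inverse of 1517 mod 31 is 15 (check: 29 × 15 = 435 ≡ 1 (mod 31))
Combine: x ≡ Σ r_i×M_i×(M_i⁻¹ mod m_i) = 4×1147×40 + 9×1271×20 + 5×1517×15 = 183520 + 228780 + 113775 = 526075
526075 mod 47027 = 8778
x ≡ 8778 (mod 47027)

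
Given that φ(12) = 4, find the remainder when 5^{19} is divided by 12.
By Euler: 5^{4} ≡ 1 (mod 12) since gcd(5, 12) = 1. 19 = 4×4 + 3. So 5^{19} ≡ 5^{3} ≡ 5 (mod 12)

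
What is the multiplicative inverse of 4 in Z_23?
4^(-1) ≡ 6 (mod 23). Verification: 4 × 6 = 24 ≡ 1 (mod 23)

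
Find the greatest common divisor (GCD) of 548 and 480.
4

Using the Euclidean algorithm:
548 = 1 × 480 + 68
480 = 7 × 68 + 4
68 = 17 × 4 + 0

GCD(548, 480) = 4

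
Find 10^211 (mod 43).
Using Fermat: 10^{42} ≡ 1 (mod 43). 211 ≡ 1 (mod 42). So 10^{211} ≡ 10^{1} ≡ 10 (mod 43)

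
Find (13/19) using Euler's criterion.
(13/19) = 13^{9} mod 19 = -1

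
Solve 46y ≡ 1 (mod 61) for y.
46^(-1) ≡ 4 (mod 61). Verification: 46 × 4 = 184 ≡ 1 (mod 61)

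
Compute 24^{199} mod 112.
80

Using successive squaring:
Binary expansion of 199: 11000111
Powers of 24 mod 112 (each is the square of the previous):
  24^1 ≡ 24 (mod 112)
  24^2 ≡ 24² = 576 ≡ 16 (mod 112)
  24^4 ≡ 16² = 256 ≡ 32 (mod 112)
  24^8 ≡ 32² = 1024 ≡ 16 (mod 112)
  24^16 ≡ 16² = 256 ≡ 32 (mod 112)
  24^32 ≡ 32² = 1024 ≡ 16 (mod 112)
  24^64 ≡ 16² = 256 ≡ 32 (mod 112)
  24^128 ≡ 32² = 1024 ≡ 16 (mod 112)
199 = 128 + 64 + 4 + 2 + 1, so 24^199 = 24^128 × 24^64 × 24^4 × 24^2 × 24^1 ≡ 16 × 32 × 32 × 16 × 24 (mod 112)
Multiplying step by step:
  16 × 32 = 512 ≡ 64 (mod 112)
  64 × 32 = 2048 ≡ 32 (mod 112)
  32 × 16 = 512 ≡ 64 (mod 112)
  64 × 24 = 1536 ≡ 80 (mod 112)
Result: 24^199 ≡ 80 (mod 112)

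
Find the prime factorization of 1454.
2 × 727

Divide by primes starting from smallest:
1454 ÷ 2 = 727
727 ÷ 727 = 1

1454 = 2 × 727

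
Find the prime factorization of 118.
2 × 59

Divide by primes starting from smallest:
118 ÷ 2 = 59
59 ÷ 59 = 1

118 = 2 × 59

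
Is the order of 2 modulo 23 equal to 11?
Yes, ord_23(2) = 11.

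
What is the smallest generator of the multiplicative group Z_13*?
p - 1 = 12 has prime divisors 2, 3. h is a primitive root mod 13 iff h^(12/q) ≢ 1 (mod 13) for each such q.
h = 2: 2^6 ≡ 12, 2^4 ≡ 3 (mod 13); none is 1, so 2 has order 12 and is a primitive root.
The smallest primitive root mod 13 is g = 2.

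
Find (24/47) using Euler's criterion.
(24/47) = 24^{23} mod 47 = 1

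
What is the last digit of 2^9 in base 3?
9 = 8 + 1 (binary 1001). Repeated squaring mod 3: 2^1 ≡ 2; 2^2 ≡ 2² = 4 ≡ 1; 2^4 ≡ 1² = 1 ≡ 1; 2^8 ≡ 1² = 1 ≡ 1. Multiply: 2^9 = 2^8 × 2^1 ≡ 1 × 2 (mod 3): 1 × 2 = 2 ≡ 2. So 2^9 ≡ 2 (mod 3).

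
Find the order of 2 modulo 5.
Powers of 2 mod 5: 2^1≡2, 2^2≡4, 2^3≡3, 2^4≡1. Order = 4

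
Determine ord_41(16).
Powers of 16 mod 41: 16^1≡16, 16^2≡10, 16^3≡37, 16^4≡18, 16^5≡1. Order = 5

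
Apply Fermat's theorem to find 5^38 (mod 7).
By Fermat: 5^{6} ≡ 1 (mod 7). 38 = 6×6 + 2. So 5^{38} ≡ 5^{2} ≡ 4 (mod 7)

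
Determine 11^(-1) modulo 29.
11^(-1) ≡ 8 (mod 29). Verification: 11 × 8 = 88 ≡ 1 (mod 29)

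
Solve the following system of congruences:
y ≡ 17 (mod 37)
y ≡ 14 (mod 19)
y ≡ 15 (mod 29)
12079

Using the Chinese Remainder Theorem:
M = product of moduli = 20387
For equation 1: M_1 = 551, 551 ≡ 33 (mod 37), inverse of 551 mod 37 is 9 (check: 33 × 9 = 297 ≡ 1 (mod 37))
For equation 2: M_2 = 1073, 1073 ≡ 9 (mod 19), inverse of 1073 mod 19 is 17 (check: 9 × 17 = 153 ≡ 1 (mod 19))
For equation 3: M_3 = 703, 703 ≡ 7 (mod 29), inverse of 703 mod 29 is 25 (check: 7 × 25 = 175 ≡ 1 (mod 29))
Combine: y ≡ Σ r_i×M_i×(M_i⁻¹ mod m_i) = 17×551×9 + 14×1073×17 + 15×703×25 = 84303 + 255374 + 263625 = 603302
603302 mod 20387 = 12079
y ≡ 12079 (mod 20387)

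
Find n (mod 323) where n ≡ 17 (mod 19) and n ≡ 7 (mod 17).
M = 19 × 17 = 323. M₁ = 17, y₁ ≡ 9 (mod 19). M₂ = 19, y₂ ≡ 9 (mod 17). n = 17×17×9 + 7×19×9 ≡ 245 (mod 323)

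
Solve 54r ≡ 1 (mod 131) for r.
54^(-1) ≡ 17 (mod 131). Verification: 54 × 17 = 918 ≡ 1 (mod 131)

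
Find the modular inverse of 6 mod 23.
6^(-1) ≡ 4 (mod 23). Verification: 6 × 4 = 24 ≡ 1 (mod 23)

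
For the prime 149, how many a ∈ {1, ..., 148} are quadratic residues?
For prime 149, there are (p-1)/2 = (149-1)/2 = 74 quadratic residues (excluding 0).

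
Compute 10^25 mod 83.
Using repeated squaring. 25 = 16 + 8 + 1 (binary 11001). Repeated squaring mod 83: 10^1 ≡ 10; 10^2 ≡ 10² = 100 ≡ 17; 10^4 ≡ 17² = 289 ≡ 40; 10^8 ≡ 40² = 1600 ≡ 23; 10^16 ≡ 23² = 529 ≡ 31. Multiply: 10^25 = 10^16 × 10^8 × 10^1 ≡ 31 × 23 × 10 (mod 83): 31 × 23 = 713 ≡ 49; 49 × 10 = 490 ≡ 75. So 10^25 ≡ 75 (mod 83).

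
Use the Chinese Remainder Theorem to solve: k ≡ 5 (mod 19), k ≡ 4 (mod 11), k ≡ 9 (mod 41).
4888

Using the Chinese Remainder Theorem:
M = product of moduli = 8569
For equation 1: M_1 = 451, 451 ≡ 14 (mod 19), inverse of 451 mod 19 is 15 (check: 14 × 15 = 210 ≡ 1 (mod 19))
For equation 2: M_2 = 779, 779 ≡ 9 (mod 11), inverse of 779 mod 11 is 5 (check: 9 × 5 = 45 ≡ 1 (mod 11))
For equation 3: M_3 = 209, 209 ≡ 4 (mod 41), inverse of 209 mod 41 is 31 (check: 4 × 31 = 124 ≡ 1 (mod 41))
Combine: k ≡ Σ r_i×M_i×(M_i⁻¹ mod m_i) = 5×451×15 + 4×779×5 + 9×209×31 = 33825 + 15580 + 58311 = 107716
107716 mod 8569 = 4888
k ≡ 4888 (mod 8569)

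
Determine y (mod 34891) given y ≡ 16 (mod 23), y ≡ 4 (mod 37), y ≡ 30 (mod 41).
522

Using the Chinese Remainder Theorem:
M = product of moduli = 34891
For equation 1: M_1 = 1517, 1517 ≡ 22 (mod 23), inverse of 1517 mod 23 is 22 (check: 22 × 22 = 484 ≡ 1 (mod 23))
For equation 2: M_2 = 943, 943 ≡ 18 (mod 37), inverse of 943 mod 37 is 35 (check: 18 × 35 = 630 ≡ 1 (mod 37))
For equation 3: M_3 = 851, 851 ≡ 31 (mod 41), inverse of 851 mod 41 is 4 (check: 31 × 4 = 124 ≡ 1 (mod 41))
Combine: y ≡ Σ r_i×M_i×(M_i⁻¹ mod m_i) = 16×1517×22 + 4×943×35 + 30×851×4 = 533984 + 132020 + 102120 = 768124
768124 mod 34891 = 522
y ≡ 522 (mod 34891)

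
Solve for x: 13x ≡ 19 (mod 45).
43

Since gcd(13, 45) = 1 divides 19, a solution exists.
Multiply both sides by the inverse of 13 mod 45:
  13^(-1) mod 45 = 7
  x ≡ 7 × 19 ≡ 133 ≡ 43 (mod 45)
Verification: 13 × 43 = 559 = 12 × 45 + 19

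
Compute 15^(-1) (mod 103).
15^(-1) ≡ 55 (mod 103). Verification: 15 × 55 = 825 ≡ 1 (mod 103)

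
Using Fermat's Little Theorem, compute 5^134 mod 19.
By Fermat: 5^{18} ≡ 1 (mod 19). 134 = 7×18 + 8. So 5^{134} ≡ 5^{8} ≡ 4 (mod 19)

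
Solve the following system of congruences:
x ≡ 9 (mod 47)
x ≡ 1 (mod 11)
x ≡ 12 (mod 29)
1607

Using the Chinese Remainder Theorem:
M = product of moduli = 14993
For equation 1: M_1 = 319, 319 ≡ 37 (mod 47), inverse of 319 mod 47 is 14 (check: 37 × 14 = 518 ≡ 1 (mod 47))
For equation 2: M_2 = 1363, 1363 ≡ 10 (mod 11), inverse of 1363 mod 11 is 10 (check: 10 × 10 = 100 ≡ 1 (mod 11))
For equation 3: M_3 = 517, 517 ≡ 24 (mod 29), inverse of 517 mod 29 is 23 (check: 24 × 23 = 552 ≡ 1 (mod 29))
Combine: x ≡ Σ r_i×M_i×(M_i⁻¹ mod m_i) = 9×319×14 + 1×1363×10 + 12×517×23 = 40194 + 13630 + 142692 = 196516
196516 mod 14993 = 1607
x ≡ 1607 (mod 14993)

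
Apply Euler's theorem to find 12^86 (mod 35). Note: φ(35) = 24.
By Euler: 12^{24} ≡ 1 (mod 35) since gcd(12, 35) = 1. 86 = 3×24 + 14. So 12^{86} ≡ 12^{14} ≡ 4 (mod 35)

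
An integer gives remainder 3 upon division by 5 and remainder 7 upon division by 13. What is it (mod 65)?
M = 5 × 13 = 65. M₁ = 13, y₁ ≡ 2 (mod 5). M₂ = 5, y₂ ≡ 8 (mod 13). z = 3×13×2 + 7×5×8 ≡ 33 (mod 65). The smallest positive such number is 33.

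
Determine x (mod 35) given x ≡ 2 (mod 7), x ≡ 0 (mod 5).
30

Using the Chinese Remainder Theorem:
M = product of moduli = 35
For equation 1: M_1 = 5, 5 ≡ 5 (mod 7), inverse of 5 mod 7 is 3 (check: 5 × 3 = 15 ≡ 1 (mod 7))
For equation 2: M_2 = 7, 7 ≡ 2 (mod 5), inverse of 7 mod 5 is 3 (check: 2 × 3 = 6 ≡ 1 (mod 5))
Combine: x ≡ Σ r_i×M_i×(M_i⁻¹ mod m_i) = 2×5×3 + 0×7×3 = 30 + 0 = 30
30 mod 35 = 30
x ≡ 30 (mod 35)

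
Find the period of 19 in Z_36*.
Powers of 19 mod 36: 19^1≡19, 19^2≡1. Order = 2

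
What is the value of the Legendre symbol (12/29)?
(12/29) = 12^{14} mod 29 = -1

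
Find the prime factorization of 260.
2^2 × 5 × 13

Divide by primes starting from smallest:
260 ÷ 2 = 130
130 ÷ 2 = 65
65 ÷ 5 = 13
13 ÷ 13 = 1

260 = 2^2 × 5 × 13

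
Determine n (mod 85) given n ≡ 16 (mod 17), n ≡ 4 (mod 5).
84

Using the Chinese Remainder Theorem:
M = product of moduli = 85
For equation 1: M_1 = 5, 5 ≡ 5 (mod 17), inverse of 5 mod 17 is 7 (check: 5 × 7 = 35 ≡ 1 (mod 17))
For equation 2: M_2 = 17, 17 ≡ 2 (mod 5), inverse of 17 mod 5 is 3 (check: 2 × 3 = 6 ≡ 1 (mod 5))
Combine: n ≡ Σ r_i×M_i×(M_i⁻¹ mod m_i) = 16×5×7 + 4×17×3 = 560 + 204 = 764
764 mod 85 = 84
n ≡ 84 (mod 85)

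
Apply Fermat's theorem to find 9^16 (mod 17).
By Fermat's Little Theorem, 9^{16} ≡ 1 (mod 17) since 17 is prime and gcd(9, 17) = 1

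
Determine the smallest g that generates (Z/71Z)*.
7

A primitive root g modulo p has order p-1 = 70
Prime divisors of 70: [2, 5, 7]
g is a primitive root iff g^(70/q) ≢ 1 (mod 71) for each prime divisor q
Testing small values:
  g = 2: 2^35 ≡ 1, 2^14 ≡ 54, 2^10 ≡ 30 (mod 71) → 2^35 ≡ 1, not primitive root
  g = 3: 3^35 ≡ 1, 3^14 ≡ 54, 3^10 ≡ 48 (mod 71) → 3^35 ≡ 1, not primitive root
  g = 4: 4^35 ≡ 1, 4^14 ≡ 5, 4^10 ≡ 48 (mod 71) → 4^35 ≡ 1, not primitive root
  g = 5: 5^35 ≡ 1, 5^14 ≡ 57, 5^10 ≡ 1 (mod 71) → 5^35 ≡ 1, not primitive root
  g = 6: 6^35 ≡ 1, 6^14 ≡ 5, 6^10 ≡ 20 (mod 71) → 6^35 ≡ 1, not primitive root
  g = 7: 7^35 ≡ 70, 7^14 ≡ 54, 7^10 ≡ 45 (mod 71) → none is 1, primitive root!
The smallest primitive root is 7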